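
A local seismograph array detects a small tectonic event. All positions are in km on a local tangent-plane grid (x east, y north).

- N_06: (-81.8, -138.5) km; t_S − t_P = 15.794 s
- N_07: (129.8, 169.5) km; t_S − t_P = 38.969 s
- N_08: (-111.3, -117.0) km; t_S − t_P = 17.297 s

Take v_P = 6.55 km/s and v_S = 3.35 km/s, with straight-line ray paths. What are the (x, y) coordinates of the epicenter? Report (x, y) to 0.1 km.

Distance from S−P lag: d = Δt · v_P v_S / (v_P − v_S) = Δt · (6.55·3.35)/(6.55−3.35) ≈ 6.8570·Δt.
So d_N_06 = 108.30, d_N_07 = 267.21, d_N_08 = 118.61 km.
Circle about each station: (x + 81.8)² + (y + 138.5)² = 108.30²; (x − 129.8)² + (y − 169.5)² = 267.21²; (x + 111.3)² + (y + 117.0)² = 118.61².
Subtracting the N_06 equation from the N_07 and N_08 equations removes the quadratic terms:
423.2 x + 616.0 y = -39967.49
-59.0 x + 43.0 y = -2136.24
Solving the 2×2 system: x ≈ -7.4, y ≈ -59.8 km.
Check against N_06 (with the unrounded x, y): √((x + 81.8)²+(y + 138.5)²) = 108.31 ≈ 108.30 km. ✓

-7.4 km east, -59.8 km north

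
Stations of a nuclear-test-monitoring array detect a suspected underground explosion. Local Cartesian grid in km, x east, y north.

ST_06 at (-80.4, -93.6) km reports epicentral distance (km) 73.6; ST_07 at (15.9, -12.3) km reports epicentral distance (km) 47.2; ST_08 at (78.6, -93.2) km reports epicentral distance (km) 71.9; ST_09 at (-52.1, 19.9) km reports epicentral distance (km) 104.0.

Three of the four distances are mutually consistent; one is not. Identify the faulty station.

Solve using three stations at a time. Using ST_07, ST_08, ST_09 (subtract circle equations pairwise → linear system) gives (x, y) ≈ (15.1, -59.5).
Distances from that point to each station vs reported:
  ST_06: calculated 101.4 vs reported 73.6 → residual 27.8 km
  ST_07: calculated 47.2 vs reported 47.2 → residual 0.0 km
  ST_08: calculated 71.9 vs reported 71.9 → residual 0.0 km
  ST_09: calculated 104.0 vs reported 104.0 → residual 0.0 km
ST_07, ST_08, ST_09 are mutually consistent (residuals ≈ 0); ST_06 is off by 27.8 km.

ST_06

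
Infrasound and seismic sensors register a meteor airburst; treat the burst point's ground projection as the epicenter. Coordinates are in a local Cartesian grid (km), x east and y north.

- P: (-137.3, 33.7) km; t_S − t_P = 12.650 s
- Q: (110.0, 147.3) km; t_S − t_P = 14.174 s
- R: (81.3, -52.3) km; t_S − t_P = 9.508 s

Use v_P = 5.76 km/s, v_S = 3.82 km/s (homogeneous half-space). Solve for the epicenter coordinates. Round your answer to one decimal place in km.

x ≈ 5.9 km, y ≈ 24.8 km

Distance from S−P lag: d = Δt · v_P v_S / (v_P − v_S) = Δt · (5.76·3.82)/(5.76−3.82) ≈ 11.3419·Δt.
So d_P = 143.47, d_Q = 160.76, d_R = 107.84 km.
Circle about each station: (x + 137.3)² + (y − 33.7)² = 143.47²; (x − 110.0)² + (y − 147.3)² = 160.76²; (x − 81.3)² + (y + 52.3)² = 107.84².
Subtracting the P equation from the Q and R equations removes the quadratic terms:
494.6 x + 227.2 y = 8550.17
437.2 x − 172.0 y = -1687.82
Solving the 2×2 system: x ≈ 5.9, y ≈ 24.8 km.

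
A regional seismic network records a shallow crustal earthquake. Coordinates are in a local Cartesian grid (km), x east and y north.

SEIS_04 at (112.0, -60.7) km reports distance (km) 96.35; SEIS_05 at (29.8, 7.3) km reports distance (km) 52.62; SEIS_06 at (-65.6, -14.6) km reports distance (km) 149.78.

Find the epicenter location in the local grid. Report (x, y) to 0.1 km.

Circle about each station: (x − 112.0)² + (y + 60.7)² = 96.35²; (x − 29.8)² + (y − 7.3)² = 52.62²; (x + 65.6)² + (y + 14.6)² = 149.78².
Subtracting pairs of circle equations eliminates x²+y² and gives linear equations (the radical axes):
-164.4 x + 136.0 y = -8772.70
-355.2 x + 92.2 y = -24862.70
Solving the 2×2 system: x ≈ 77.6, y ≈ 29.3 km.
Check against SEIS_04 (with the unrounded x, y): √((x − 112.0)²+(y + 60.7)²) = 96.35 ≈ 96.35 km. ✓

77.6 km east, 29.3 km north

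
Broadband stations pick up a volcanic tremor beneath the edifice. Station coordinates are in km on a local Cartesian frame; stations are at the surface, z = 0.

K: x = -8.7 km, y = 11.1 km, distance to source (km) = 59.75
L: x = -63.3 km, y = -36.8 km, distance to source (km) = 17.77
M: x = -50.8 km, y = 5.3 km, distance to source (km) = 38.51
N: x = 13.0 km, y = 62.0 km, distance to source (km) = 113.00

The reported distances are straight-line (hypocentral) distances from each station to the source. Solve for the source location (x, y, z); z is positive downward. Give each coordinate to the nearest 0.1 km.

Each station gives a sphere (x−x_i)² + (y−y_i)² + z² = d_i² (stations at z=0).
Subtracting the K sphere from L and M: z² cancels, leaving linear equations in x and y:
-109.2 x − 95.8 y = 8416.52
-84.2 x − 11.6 y = 4496.87
Solving: x ≈ -48.998, y ≈ -32.004 km (keep extra digits for the depth step; rounded: -49.0, -32.0).
Then from the K sphere: z² = 59.75² − (x + 8.7)² − (y − 11.1)² with x = -48.998, y = -32.004, so z ≈ 9.390 ≈ 9.4 km.
Check against N (with the unrounded solution): distance 113.00 ≈ 113.00 km. ✓

x ≈ -49.0 km, y ≈ -32.0 km, depth ≈ 9.4 km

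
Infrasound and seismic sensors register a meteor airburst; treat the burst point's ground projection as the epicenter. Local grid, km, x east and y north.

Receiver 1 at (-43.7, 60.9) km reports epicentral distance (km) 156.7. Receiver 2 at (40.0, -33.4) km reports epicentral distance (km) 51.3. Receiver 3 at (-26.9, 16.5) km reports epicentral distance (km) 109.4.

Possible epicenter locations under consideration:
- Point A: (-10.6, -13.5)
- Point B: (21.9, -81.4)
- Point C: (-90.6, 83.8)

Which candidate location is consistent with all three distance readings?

For each candidate, compare |candidate − station| to the reported distance:
Point A: residuals Receiver 1 75.3, Receiver 2 3.1, Receiver 3 75.3 → max 75.3 km
Point B: residuals Receiver 1 0.0, Receiver 2 0.0, Receiver 3 0.0 → max 0.0 km
Point C: residuals Receiver 1 104.5, Receiver 2 124.2, Receiver 3 16.7 → max 124.2 km
Only Point B has all residuals ≈ 0.

Point B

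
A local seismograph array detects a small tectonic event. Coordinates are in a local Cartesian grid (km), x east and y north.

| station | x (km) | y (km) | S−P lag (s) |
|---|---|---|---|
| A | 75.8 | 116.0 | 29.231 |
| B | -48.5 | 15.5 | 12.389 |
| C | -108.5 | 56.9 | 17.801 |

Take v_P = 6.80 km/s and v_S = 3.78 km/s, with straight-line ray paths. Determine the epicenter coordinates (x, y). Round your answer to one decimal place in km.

Distance from S−P lag: d = Δt · v_P v_S / (v_P − v_S) = Δt · (6.80·3.78)/(6.80−3.78) ≈ 8.5113·Δt.
So d_A = 248.79, d_B = 105.45, d_C = 151.51 km.
Circle about each station: (x − 75.8)² + (y − 116.0)² = 248.79²; (x + 48.5)² + (y − 15.5)² = 105.45²; (x + 108.5)² + (y − 56.9)² = 151.51².
Subtracting pairs of circle equations eliminates x²+y² and gives linear equations (the radical axes):
-248.6 x − 201.0 y = 34167.62
-368.6 x − 118.2 y = 34749.40
Solving the 2×2 system: x ≈ -65.9, y ≈ -88.5 km.

-65.9 km east, -88.5 km north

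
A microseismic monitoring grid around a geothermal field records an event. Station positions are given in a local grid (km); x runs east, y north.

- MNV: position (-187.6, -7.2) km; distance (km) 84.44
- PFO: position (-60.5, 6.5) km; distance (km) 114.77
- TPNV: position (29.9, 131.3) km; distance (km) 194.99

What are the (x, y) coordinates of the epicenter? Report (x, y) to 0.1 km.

Circle about each station: (x + 187.6)² + (y + 7.2)² = 84.44²; (x + 60.5)² + (y − 6.5)² = 114.77²; (x − 29.9)² + (y − 131.3)² = 194.99².
Subtracting the MNV equation from the PFO and TPNV equations removes the quadratic terms:
254.2 x + 27.4 y = -37585.14
435.0 x + 277.0 y = -48002.89
Solving the 2×2 system: x ≈ -155.5, y ≈ 70.9 km.

x ≈ -155.5 km, y ≈ 70.9 km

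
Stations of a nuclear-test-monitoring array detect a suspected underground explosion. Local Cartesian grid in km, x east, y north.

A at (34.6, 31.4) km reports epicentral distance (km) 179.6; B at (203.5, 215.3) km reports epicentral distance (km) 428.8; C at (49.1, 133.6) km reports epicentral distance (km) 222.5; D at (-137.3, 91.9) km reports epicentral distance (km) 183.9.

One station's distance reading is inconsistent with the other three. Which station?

Solve using three stations at a time. Using A, B, D (subtract circle equations pairwise → linear system) gives (x, y) ≈ (-99.5, -88.1).
Distances from that point to each station vs reported:
  A: calculated 179.7 vs reported 179.6 → residual 0.1 km
  B: calculated 428.8 vs reported 428.8 → residual 0.0 km
  C: calculated 266.9 vs reported 222.5 → residual 44.4 km
  D: calculated 183.9 vs reported 183.9 → residual 0.0 km
A, B, D are mutually consistent (residuals ≈ 0); C is off by 44.4 km.

C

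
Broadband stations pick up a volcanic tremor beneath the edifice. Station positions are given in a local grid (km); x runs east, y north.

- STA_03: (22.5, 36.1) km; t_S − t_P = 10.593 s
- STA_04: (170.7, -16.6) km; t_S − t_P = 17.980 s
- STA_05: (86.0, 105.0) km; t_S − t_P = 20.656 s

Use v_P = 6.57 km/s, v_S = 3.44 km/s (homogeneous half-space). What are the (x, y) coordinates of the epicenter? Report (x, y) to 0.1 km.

Distance from S−P lag: d = Δt · v_P v_S / (v_P − v_S) = Δt · (6.57·3.44)/(6.57−3.44) ≈ 7.2207·Δt.
So d_STA_03 = 76.49, d_STA_04 = 129.83, d_STA_05 = 149.15 km.
Circle about each station: (x − 22.5)² + (y − 36.1)² = 76.49²; (x − 170.7)² + (y + 16.6)² = 129.83²; (x − 86.0)² + (y − 105.0)² = 149.15².
Subtracting the STA_03 equation from the STA_04 and STA_05 equations removes the quadratic terms:
296.4 x − 105.4 y = 16599.48
127.0 x + 137.8 y = 216.54
Solving the 2×2 system: x ≈ 42.6, y ≈ -37.7 km.
Check against STA_03 (with the unrounded x, y): √((x − 22.5)²+(y − 36.1)²) = 76.48 ≈ 76.49 km. ✓

x ≈ 42.6 km, y ≈ -37.7 km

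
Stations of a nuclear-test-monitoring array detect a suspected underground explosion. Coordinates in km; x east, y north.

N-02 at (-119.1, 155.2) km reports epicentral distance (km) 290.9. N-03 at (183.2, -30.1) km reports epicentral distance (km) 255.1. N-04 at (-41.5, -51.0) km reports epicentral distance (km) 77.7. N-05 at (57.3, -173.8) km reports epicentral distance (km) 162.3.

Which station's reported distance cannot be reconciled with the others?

N-05

Solve using three stations at a time. Using N-02, N-03, N-04 (subtract circle equations pairwise → linear system) gives (x, y) ≈ (-52.4, -128.0).
Distances from that point to each station vs reported:
  N-02: calculated 290.9 vs reported 290.9 → residual 0.0 km
  N-03: calculated 255.1 vs reported 255.1 → residual 0.0 km
  N-04: calculated 77.7 vs reported 77.7 → residual 0.0 km
  N-05: calculated 118.9 vs reported 162.3 → residual 43.4 km
N-02, N-03, N-04 are mutually consistent (residuals ≈ 0); N-05 is off by 43.4 km.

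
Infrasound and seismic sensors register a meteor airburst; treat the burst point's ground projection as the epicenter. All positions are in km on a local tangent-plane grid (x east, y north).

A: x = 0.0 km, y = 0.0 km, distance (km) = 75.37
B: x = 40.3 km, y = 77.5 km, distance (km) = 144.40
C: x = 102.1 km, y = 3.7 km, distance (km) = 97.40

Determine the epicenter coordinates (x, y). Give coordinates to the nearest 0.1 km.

Circle about each station: x² + y² = 75.37²; (x − 40.3)² + (y − 77.5)² = 144.40²; (x − 102.1)² + (y − 3.7)² = 97.40².
Subtracting pairs of circle equations eliminates x²+y² and gives linear equations (the radical axes):
80.6 x + 155.0 y = -7540.38
204.2 x + 7.4 y = 6631.98
Solving the 2×2 system: x ≈ 34.9, y ≈ -66.8 km.
Check against A (with the unrounded x, y): √(x²+y²) = 75.36 ≈ 75.37 km. ✓

(34.9, -66.8)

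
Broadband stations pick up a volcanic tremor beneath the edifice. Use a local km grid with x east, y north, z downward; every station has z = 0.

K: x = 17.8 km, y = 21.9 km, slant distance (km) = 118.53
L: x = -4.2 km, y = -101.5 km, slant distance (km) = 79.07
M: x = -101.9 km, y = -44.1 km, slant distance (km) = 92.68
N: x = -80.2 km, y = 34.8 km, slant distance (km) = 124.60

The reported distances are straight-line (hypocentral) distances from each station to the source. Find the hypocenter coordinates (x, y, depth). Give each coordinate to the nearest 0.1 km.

x ≈ -35.8 km, y ≈ -63.8 km, depth ≈ 61.9 km

Each station gives a sphere (x−x_i)² + (y−y_i)² + z² = d_i² (stations at z=0).
Subtracting the K sphere from L and M: z² cancels, leaving linear equations in x and y:
-44.0 x − 246.8 y = 17320.74
-239.4 x − 132.0 y = 16991.75
Solving: x ≈ -35.799, y ≈ -63.799 km (keep extra digits for the depth step; rounded: -35.8, -63.8).
Then from the K sphere: z² = 118.53² − (x − 17.8)² − (y − 21.9)² with x = -35.799, y = -63.799, so z ≈ 61.905 ≈ 61.9 km.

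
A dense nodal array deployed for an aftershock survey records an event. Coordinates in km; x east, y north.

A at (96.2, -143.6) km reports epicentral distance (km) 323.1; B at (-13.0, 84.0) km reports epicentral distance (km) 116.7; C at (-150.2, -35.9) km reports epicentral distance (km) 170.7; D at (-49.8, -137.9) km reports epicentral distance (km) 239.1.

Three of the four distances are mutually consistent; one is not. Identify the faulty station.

Solve using three stations at a time. Using A, B, D (subtract circle equations pairwise → linear system) gives (x, y) ≈ (-129.6, 87.5).
Distances from that point to each station vs reported:
  A: calculated 323.1 vs reported 323.1 → residual 0.0 km
  B: calculated 116.7 vs reported 116.7 → residual 0.0 km
  C: calculated 125.1 vs reported 170.7 → residual 45.6 km
  D: calculated 239.1 vs reported 239.1 → residual 0.0 km
A, B, D are mutually consistent (residuals ≈ 0); C is off by 45.6 km.

C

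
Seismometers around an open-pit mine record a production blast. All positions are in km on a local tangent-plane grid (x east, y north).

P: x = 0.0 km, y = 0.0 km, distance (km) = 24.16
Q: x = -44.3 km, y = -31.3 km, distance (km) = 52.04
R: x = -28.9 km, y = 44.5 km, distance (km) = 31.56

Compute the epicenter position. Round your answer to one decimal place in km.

Circle about each station: x² + y² = 24.16²; (x + 44.3)² + (y + 31.3)² = 52.04²; (x + 28.9)² + (y − 44.5)² = 31.56².
Subtracting the P equation from the Q and R equations removes the quadratic terms:
-88.6 x − 62.6 y = 817.72
-57.8 x + 89.0 y = 2403.13
Solving the 2×2 system: x ≈ -19.4, y ≈ 14.4 km.
Check against P (with the unrounded x, y): √(x²+y²) = 24.16 ≈ 24.16 km. ✓

(-19.4, 14.4)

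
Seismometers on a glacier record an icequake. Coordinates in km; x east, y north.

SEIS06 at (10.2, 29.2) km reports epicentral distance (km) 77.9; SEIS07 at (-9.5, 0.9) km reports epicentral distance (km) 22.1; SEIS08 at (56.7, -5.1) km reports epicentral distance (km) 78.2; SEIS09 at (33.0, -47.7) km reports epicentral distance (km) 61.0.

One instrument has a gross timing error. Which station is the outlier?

SEIS06

Solve using three stations at a time. Using SEIS07, SEIS08, SEIS09 (subtract circle equations pairwise → linear system) gives (x, y) ≈ (-20.4, -18.2).
Distances from that point to each station vs reported:
  SEIS06: calculated 56.4 vs reported 77.9 → residual 21.5 km
  SEIS07: calculated 22.0 vs reported 22.1 → residual 0.1 km
  SEIS08: calculated 78.2 vs reported 78.2 → residual 0.0 km
  SEIS09: calculated 61.0 vs reported 61.0 → residual 0.0 km
SEIS07, SEIS08, SEIS09 are mutually consistent (residuals ≈ 0); SEIS06 is off by 21.5 km.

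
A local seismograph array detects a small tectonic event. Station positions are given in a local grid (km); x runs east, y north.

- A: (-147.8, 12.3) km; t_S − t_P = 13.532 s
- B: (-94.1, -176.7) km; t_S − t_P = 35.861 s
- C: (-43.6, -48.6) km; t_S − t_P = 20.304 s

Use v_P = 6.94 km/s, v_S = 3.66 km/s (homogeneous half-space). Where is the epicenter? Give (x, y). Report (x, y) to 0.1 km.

Distance from S−P lag: d = Δt · v_P v_S / (v_P − v_S) = Δt · (6.94·3.66)/(6.94−3.66) ≈ 7.7440·Δt.
So d_A = 104.79, d_B = 277.71, d_C = 157.23 km.
Circle about each station: (x + 147.8)² + (y − 12.3)² = 104.79²; (x + 94.1)² + (y + 176.7)² = 277.71²; (x + 43.6)² + (y + 48.6)² = 157.23².
Subtracting pairs of circle equations eliminates x²+y² and gives linear equations (the radical axes):
107.4 x − 378.0 y = -48060.33
208.4 x − 121.8 y = -31473.54
Solving the 2×2 system: x ≈ -92.0, y ≈ 101.0 km.
Check against A (with the unrounded x, y): √((x + 147.8)²+(y − 12.3)²) = 104.80 ≈ 104.79 km. ✓

x ≈ -92.0 km, y ≈ 101.0 km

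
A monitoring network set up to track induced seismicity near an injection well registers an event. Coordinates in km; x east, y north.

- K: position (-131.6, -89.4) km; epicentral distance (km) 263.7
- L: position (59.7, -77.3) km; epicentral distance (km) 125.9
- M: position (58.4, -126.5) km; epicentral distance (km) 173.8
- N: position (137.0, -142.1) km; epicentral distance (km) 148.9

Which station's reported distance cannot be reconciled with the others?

Solve using three stations at a time. Using K, L, M (subtract circle equations pairwise → linear system) gives (x, y) ≈ (96.4, 43.0).
Distances from that point to each station vs reported:
  K: calculated 263.6 vs reported 263.7 → residual 0.1 km
  L: calculated 125.8 vs reported 125.9 → residual 0.1 km
  M: calculated 173.7 vs reported 173.8 → residual 0.1 km
  N: calculated 189.5 vs reported 148.9 → residual 40.6 km
K, L, M are mutually consistent (residuals ≈ 0); N is off by 40.6 km.

N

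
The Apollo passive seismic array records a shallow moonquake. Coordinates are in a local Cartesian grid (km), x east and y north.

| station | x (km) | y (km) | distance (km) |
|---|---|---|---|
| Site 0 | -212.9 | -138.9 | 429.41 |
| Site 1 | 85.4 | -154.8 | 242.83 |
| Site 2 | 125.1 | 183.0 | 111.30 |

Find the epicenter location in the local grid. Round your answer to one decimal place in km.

Circle about each station: (x + 212.9)² + (y + 138.9)² = 429.41²; (x − 85.4)² + (y + 154.8)² = 242.83²; (x − 125.1)² + (y − 183.0)² = 111.30².
Subtracting pairs of circle equations eliminates x²+y² and gives linear equations (the radical axes):
596.6 x − 31.8 y = 92063.12
676.0 x + 643.8 y = 156524.65
Solving the 2×2 system: x ≈ 158.4, y ≈ 76.8 km.
Check against Site 0 (with the unrounded x, y): √((x + 212.9)²+(y + 138.9)²) = 429.41 ≈ 429.41 km. ✓

x ≈ 158.4 km, y ≈ 76.8 km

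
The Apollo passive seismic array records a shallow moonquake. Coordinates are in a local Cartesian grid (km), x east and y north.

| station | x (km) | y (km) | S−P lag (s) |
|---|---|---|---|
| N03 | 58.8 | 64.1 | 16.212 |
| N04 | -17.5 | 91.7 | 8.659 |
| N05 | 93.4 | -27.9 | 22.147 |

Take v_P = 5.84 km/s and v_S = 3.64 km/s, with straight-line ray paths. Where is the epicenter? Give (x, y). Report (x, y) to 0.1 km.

Distance from S−P lag: d = Δt · v_P v_S / (v_P − v_S) = Δt · (5.84·3.64)/(5.84−3.64) ≈ 9.6625·Δt.
So d_N03 = 156.65, d_N04 = 83.67, d_N05 = 214.00 km.
Circle about each station: (x − 58.8)² + (y − 64.1)² = 156.65²; (x + 17.5)² + (y − 91.7)² = 83.67²; (x − 93.4)² + (y + 27.9)² = 214.00².
Subtracting the N03 equation from the N04 and N05 equations removes the quadratic terms:
-152.6 x + 55.2 y = 18687.44
69.2 x − 184.0 y = -19321.06
Solving the 2×2 system: x ≈ -97.8, y ≈ 68.2 km.

-97.8 km east, 68.2 km north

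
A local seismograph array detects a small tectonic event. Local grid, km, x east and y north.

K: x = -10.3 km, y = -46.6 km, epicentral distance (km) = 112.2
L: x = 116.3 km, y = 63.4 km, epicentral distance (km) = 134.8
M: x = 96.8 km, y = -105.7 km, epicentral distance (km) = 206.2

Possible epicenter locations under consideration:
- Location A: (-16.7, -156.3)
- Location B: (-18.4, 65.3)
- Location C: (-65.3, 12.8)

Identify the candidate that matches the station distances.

Location B

For each candidate, compare |candidate − station| to the reported distance:
Location A: residuals K 2.3, L 122.0, M 81.9 → max 122.0 km
Location B: residuals K 0.0, L 0.1, M 0.0 → max 0.1 km
Location C: residuals K 31.2, L 53.7, M 5.4 → max 53.7 km
Only Location B has all residuals ≈ 0.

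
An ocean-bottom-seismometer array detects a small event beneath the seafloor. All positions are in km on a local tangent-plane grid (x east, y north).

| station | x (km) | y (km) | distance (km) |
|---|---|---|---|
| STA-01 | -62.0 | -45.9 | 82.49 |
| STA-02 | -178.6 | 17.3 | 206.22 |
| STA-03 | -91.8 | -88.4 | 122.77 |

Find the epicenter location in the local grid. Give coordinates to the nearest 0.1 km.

x ≈ 20.1 km, y ≈ -37.9 km

Circle about each station: (x + 62.0)² + (y + 45.9)² = 82.49²; (x + 178.6)² + (y − 17.3)² = 206.22²; (x + 91.8)² + (y + 88.4)² = 122.77².
Subtracting the STA-01 equation from the STA-02 and STA-03 equations removes the quadratic terms:
-233.2 x + 126.4 y = -9475.65
-59.6 x − 85.0 y = 2023.12
Solving the 2×2 system: x ≈ 20.1, y ≈ -37.9 km.
Check against STA-01 (with the unrounded x, y): √((x + 62.0)²+(y + 45.9)²) = 82.48 ≈ 82.49 km. ✓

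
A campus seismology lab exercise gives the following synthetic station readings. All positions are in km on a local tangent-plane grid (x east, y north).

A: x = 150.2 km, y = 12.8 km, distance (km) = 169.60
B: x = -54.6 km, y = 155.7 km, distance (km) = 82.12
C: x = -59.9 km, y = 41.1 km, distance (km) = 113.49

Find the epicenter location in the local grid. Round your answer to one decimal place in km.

20.1 km east, 121.6 km north

Circle about each station: (x − 150.2)² + (y − 12.8)² = 169.60²; (x + 54.6)² + (y − 155.7)² = 82.12²; (x + 59.9)² + (y − 41.1)² = 113.49².
Subtracting the A equation from the B and C equations removes the quadratic terms:
-409.6 x + 285.8 y = 26520.24
-420.2 x + 56.6 y = -1562.48
Solving the 2×2 system: x ≈ 20.1, y ≈ 121.6 km.
Check against A (with the unrounded x, y): √((x − 150.2)²+(y − 12.8)²) = 169.60 ≈ 169.60 km. ✓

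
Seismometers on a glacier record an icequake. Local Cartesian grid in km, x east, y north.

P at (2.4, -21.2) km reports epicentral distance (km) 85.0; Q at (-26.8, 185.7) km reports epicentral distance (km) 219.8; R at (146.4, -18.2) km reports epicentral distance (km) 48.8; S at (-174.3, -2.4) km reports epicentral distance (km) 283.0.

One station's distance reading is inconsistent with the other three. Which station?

Solve using three stations at a time. Using Q, R, S (subtract circle equations pairwise → linear system) gives (x, y) ≈ (108.3, 12.3).
Distances from that point to each station vs reported:
  P: calculated 111.1 vs reported 85.0 → residual 26.1 km
  Q: calculated 219.8 vs reported 219.8 → residual 0.0 km
  R: calculated 48.8 vs reported 48.8 → residual 0.0 km
  S: calculated 283.0 vs reported 283.0 → residual 0.0 km
Q, R, S are mutually consistent (residuals ≈ 0); P is off by 26.1 km.

P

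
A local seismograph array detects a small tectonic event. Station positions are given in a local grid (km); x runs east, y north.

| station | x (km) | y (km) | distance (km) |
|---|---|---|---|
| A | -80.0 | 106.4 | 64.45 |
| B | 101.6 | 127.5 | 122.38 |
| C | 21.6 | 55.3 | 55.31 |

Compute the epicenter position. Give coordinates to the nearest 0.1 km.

Circle about each station: (x + 80.0)² + (y − 106.4)² = 64.45²; (x − 101.6)² + (y − 127.5)² = 122.38²; (x − 21.6)² + (y − 55.3)² = 55.31².
Subtracting the A equation from the B and C equations removes the quadratic terms:
363.2 x + 42.2 y = -1965.21
203.2 x − 102.2 y = -13101.70
Solving the 2×2 system: x ≈ -16.5, y ≈ 95.4 km.

(-16.5, 95.4)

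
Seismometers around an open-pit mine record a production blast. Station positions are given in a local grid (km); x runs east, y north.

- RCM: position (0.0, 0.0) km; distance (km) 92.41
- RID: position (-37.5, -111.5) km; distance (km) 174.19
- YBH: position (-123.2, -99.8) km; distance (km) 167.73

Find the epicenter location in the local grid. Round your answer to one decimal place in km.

Circle about each station: x² + y² = 92.41²; (x + 37.5)² + (y + 111.5)² = 174.19²; (x + 123.2)² + (y + 99.8)² = 167.73².
Subtracting the RCM equation from the RID and YBH equations removes the quadratic terms:
-75.0 x − 223.0 y = -7964.05
-246.4 x − 199.6 y = 5544.54
Solving the 2×2 system: x ≈ -70.7, y ≈ 59.5 km.

-70.7 km east, 59.5 km north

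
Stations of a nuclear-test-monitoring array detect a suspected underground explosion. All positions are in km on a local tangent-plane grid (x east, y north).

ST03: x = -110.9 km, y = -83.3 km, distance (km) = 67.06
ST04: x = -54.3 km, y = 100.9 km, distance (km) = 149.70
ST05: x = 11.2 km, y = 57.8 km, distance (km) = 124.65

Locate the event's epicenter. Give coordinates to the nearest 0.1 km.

Circle about each station: (x + 110.9)² + (y + 83.3)² = 67.06²; (x + 54.3)² + (y − 100.9)² = 149.70²; (x − 11.2)² + (y − 57.8)² = 124.65².
Subtracting the ST03 equation from the ST04 and ST05 equations removes the quadratic terms:
113.2 x + 368.4 y = -24021.45
244.2 x + 282.2 y = -26812.00
Solving the 2×2 system: x ≈ -53.4, y ≈ -48.8 km.

x ≈ -53.4 km, y ≈ -48.8 km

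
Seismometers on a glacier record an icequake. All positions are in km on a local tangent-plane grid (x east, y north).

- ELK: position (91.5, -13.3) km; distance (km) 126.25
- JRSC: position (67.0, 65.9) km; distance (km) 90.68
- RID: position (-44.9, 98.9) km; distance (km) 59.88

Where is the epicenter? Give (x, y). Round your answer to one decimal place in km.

Circle about each station: (x − 91.5)² + (y + 13.3)² = 126.25²; (x − 67.0)² + (y − 65.9)² = 90.68²; (x + 44.9)² + (y − 98.9)² = 59.88².
Subtracting the ELK equation from the JRSC and RID equations removes the quadratic terms:
-49.0 x + 158.4 y = 7998.87
-272.8 x + 224.4 y = 15601.53
Solving the 2×2 system: x ≈ -21.0, y ≈ 44.0 km.

-21.0 km east, 44.0 km north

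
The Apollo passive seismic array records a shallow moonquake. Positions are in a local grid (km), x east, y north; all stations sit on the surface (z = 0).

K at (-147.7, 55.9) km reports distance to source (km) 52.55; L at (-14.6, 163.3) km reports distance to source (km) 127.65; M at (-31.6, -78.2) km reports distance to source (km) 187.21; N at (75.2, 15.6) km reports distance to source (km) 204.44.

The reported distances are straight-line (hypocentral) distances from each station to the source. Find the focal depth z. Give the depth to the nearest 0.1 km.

depth ≈ 25.2 km

Each station gives a sphere (x−x_i)² + (y−y_i)² + z² = d_i² (stations at z=0).
Subtracting the K sphere from L and M: z² cancels, leaving linear equations in x and y:
266.2 x + 214.8 y = -11593.07
232.2 x − 268.2 y = -50112.38
Solving: x ≈ -114.400, y ≈ 87.803 km (keep extra digits for the depth step; rounded: -114.4, 87.8).
Then from the K sphere: z² = 52.55² − (x + 147.7)² − (y − 55.9)² with x = -114.400, y = 87.803, so z ≈ 25.195 ≈ 25.2 km.
Check against N (with the unrounded solution): distance 204.44 ≈ 204.44 km. ✓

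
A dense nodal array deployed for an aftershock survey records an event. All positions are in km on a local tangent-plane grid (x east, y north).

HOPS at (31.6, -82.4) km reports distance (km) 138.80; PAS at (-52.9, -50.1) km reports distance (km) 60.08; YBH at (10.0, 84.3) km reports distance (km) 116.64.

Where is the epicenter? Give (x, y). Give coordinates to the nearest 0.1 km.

x ≈ -75.9 km, y ≈ 5.4 km

Circle about each station: (x − 31.6)² + (y + 82.4)² = 138.80²; (x + 52.9)² + (y + 50.1)² = 60.08²; (x − 10.0)² + (y − 84.3)² = 116.64².
Subtracting the HOPS equation from the PAS and YBH equations removes the quadratic terms:
-169.0 x + 64.6 y = 13175.93
-43.2 x + 333.4 y = 5078.72
Solving the 2×2 system: x ≈ -75.9, y ≈ 5.4 km.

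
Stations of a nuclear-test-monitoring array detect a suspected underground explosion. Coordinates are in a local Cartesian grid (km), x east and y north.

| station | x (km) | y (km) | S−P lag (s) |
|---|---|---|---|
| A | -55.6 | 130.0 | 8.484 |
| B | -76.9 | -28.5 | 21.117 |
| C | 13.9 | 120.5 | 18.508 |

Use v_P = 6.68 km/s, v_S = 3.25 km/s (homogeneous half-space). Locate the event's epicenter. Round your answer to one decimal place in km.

x ≈ -101.9 km, y ≈ 102.8 km

Distance from S−P lag: d = Δt · v_P v_S / (v_P − v_S) = Δt · (6.68·3.25)/(6.68−3.25) ≈ 6.3294·Δt.
So d_A = 53.70, d_B = 133.66, d_C = 117.15 km.
Circle about each station: (x + 55.6)² + (y − 130.0)² = 53.70²; (x + 76.9)² + (y + 28.5)² = 133.66²; (x − 13.9)² + (y − 120.5)² = 117.15².
Subtracting the A equation from the B and C equations removes the quadratic terms:
-42.6 x − 317.0 y = -28246.81
139.0 x − 19.0 y = -16118.33
Solving the 2×2 system: x ≈ -101.9, y ≈ 102.8 km.
Check against A (with the unrounded x, y): √((x + 55.6)²+(y − 130.0)²) = 53.70 ≈ 53.70 km. ✓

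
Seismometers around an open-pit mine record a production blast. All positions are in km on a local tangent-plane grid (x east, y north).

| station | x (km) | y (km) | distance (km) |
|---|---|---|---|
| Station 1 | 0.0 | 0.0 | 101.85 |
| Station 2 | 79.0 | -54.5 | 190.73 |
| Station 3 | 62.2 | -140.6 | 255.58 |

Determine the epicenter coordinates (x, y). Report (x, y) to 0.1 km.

Circle about each station: x² + y² = 101.85²; (x − 79.0)² + (y + 54.5)² = 190.73²; (x − 62.2)² + (y + 140.6)² = 255.58².
Subtracting the Station 1 equation from the Station 2 and Station 3 equations removes the quadratic terms:
158.0 x − 109.0 y = -16793.26
124.4 x − 281.2 y = -31310.51
Solving the 2×2 system: x ≈ -42.4, y ≈ 92.6 km.

-42.4 km east, 92.6 km north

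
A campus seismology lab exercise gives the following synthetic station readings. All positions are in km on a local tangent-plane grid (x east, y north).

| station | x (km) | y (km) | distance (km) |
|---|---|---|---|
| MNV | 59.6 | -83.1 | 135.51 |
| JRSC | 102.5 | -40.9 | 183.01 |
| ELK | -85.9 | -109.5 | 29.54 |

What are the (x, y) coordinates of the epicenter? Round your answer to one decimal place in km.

Circle about each station: (x − 59.6)² + (y + 83.1)² = 135.51²; (x − 102.5)² + (y + 40.9)² = 183.01²; (x + 85.9)² + (y + 109.5)² = 29.54².
Subtracting pairs of circle equations eliminates x²+y² and gives linear equations (the radical axes):
85.8 x + 84.4 y = -13408.41
-291.0 x − 52.8 y = 26401.64
Solving the 2×2 system: x ≈ -75.9, y ≈ -81.7 km.
Check against MNV (with the unrounded x, y): √((x − 59.6)²+(y + 83.1)²) = 135.51 ≈ 135.51 km. ✓

(-75.9, -81.7)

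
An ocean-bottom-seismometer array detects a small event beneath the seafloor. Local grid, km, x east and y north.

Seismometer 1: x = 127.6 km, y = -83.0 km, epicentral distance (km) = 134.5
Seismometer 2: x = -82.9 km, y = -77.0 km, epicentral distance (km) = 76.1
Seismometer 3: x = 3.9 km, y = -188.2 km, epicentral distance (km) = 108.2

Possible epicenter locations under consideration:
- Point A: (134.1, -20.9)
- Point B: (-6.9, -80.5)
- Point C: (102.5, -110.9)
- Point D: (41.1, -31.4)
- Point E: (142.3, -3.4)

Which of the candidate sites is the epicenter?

Point B

For each candidate, compare |candidate − station| to the reported distance:
Point A: residuals Seismometer 1 72.1, Seismometer 2 148.0, Seismometer 3 103.8 → max 148.0 km
Point B: residuals Seismometer 1 0.0, Seismometer 2 0.0, Seismometer 3 0.0 → max 0.0 km
Point C: residuals Seismometer 1 97.0, Seismometer 2 112.4, Seismometer 3 17.1 → max 112.4 km
Point D: residuals Seismometer 1 33.8, Seismometer 2 56.0, Seismometer 3 53.0 → max 56.0 km
Point E: residuals Seismometer 1 53.6, Seismometer 2 160.8, Seismometer 3 122.7 → max 160.8 km
Only Point B has all residuals ≈ 0.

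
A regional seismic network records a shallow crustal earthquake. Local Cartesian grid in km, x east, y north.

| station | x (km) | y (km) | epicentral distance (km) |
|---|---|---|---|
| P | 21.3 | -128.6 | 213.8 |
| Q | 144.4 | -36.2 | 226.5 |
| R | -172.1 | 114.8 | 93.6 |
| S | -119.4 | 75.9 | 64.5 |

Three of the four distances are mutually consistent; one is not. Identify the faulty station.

R

Solve using three stations at a time. Using P, Q, S (subtract circle equations pairwise → linear system) gives (x, y) ≈ (-55.1, 71.1).
Distances from that point to each station vs reported:
  P: calculated 213.8 vs reported 213.8 → residual 0.0 km
  Q: calculated 226.5 vs reported 226.5 → residual 0.0 km
  R: calculated 124.9 vs reported 93.6 → residual 31.3 km
  S: calculated 64.5 vs reported 64.5 → residual 0.0 km
P, Q, S are mutually consistent (residuals ≈ 0); R is off by 31.3 km.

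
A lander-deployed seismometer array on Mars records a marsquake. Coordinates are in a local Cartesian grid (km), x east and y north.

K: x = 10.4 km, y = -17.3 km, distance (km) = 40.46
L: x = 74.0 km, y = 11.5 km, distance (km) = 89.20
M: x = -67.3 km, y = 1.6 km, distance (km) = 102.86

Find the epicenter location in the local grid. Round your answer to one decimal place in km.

Circle about each station: (x − 10.4)² + (y + 17.3)² = 40.46²; (x − 74.0)² + (y − 11.5)² = 89.20²; (x + 67.3)² + (y − 1.6)² = 102.86².
Subtracting the K equation from the L and M equations removes the quadratic terms:
127.2 x + 57.6 y = -1118.83
-155.4 x + 37.8 y = -4818.77
Solving the 2×2 system: x ≈ 17.1, y ≈ -57.2 km.

17.1 km east, -57.2 km north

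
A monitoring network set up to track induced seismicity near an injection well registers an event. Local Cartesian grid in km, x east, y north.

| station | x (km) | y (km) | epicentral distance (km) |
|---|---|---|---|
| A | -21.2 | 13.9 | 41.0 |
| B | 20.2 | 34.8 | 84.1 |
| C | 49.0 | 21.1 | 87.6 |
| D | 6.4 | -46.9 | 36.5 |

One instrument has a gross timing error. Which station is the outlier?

B

Solve using three stations at a time. Using A, C, D (subtract circle equations pairwise → linear system) gives (x, y) ≈ (-24.2, -27.0).
Distances from that point to each station vs reported:
  A: calculated 41.0 vs reported 41.0 → residual 0.0 km
  B: calculated 76.1 vs reported 84.1 → residual 8.0 km
  C: calculated 87.6 vs reported 87.6 → residual 0.0 km
  D: calculated 36.5 vs reported 36.5 → residual 0.0 km
A, C, D are mutually consistent (residuals ≈ 0); B is off by 8.0 km.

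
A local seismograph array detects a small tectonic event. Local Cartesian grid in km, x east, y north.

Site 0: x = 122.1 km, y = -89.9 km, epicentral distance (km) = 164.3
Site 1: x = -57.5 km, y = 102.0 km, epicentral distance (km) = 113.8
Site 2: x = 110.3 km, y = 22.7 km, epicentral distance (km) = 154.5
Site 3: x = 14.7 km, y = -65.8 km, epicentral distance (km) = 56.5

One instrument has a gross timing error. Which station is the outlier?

Solve using three stations at a time. Using Site 0, Site 2, Site 3 (subtract circle equations pairwise → linear system) gives (x, y) ≈ (-32.9, -35.3).
Distances from that point to each station vs reported:
  Site 0: calculated 164.3 vs reported 164.3 → residual 0.0 km
  Site 1: calculated 139.5 vs reported 113.8 → residual 25.7 km
  Site 2: calculated 154.5 vs reported 154.5 → residual 0.0 km
  Site 3: calculated 56.5 vs reported 56.5 → residual 0.0 km
Site 0, Site 2, Site 3 are mutually consistent (residuals ≈ 0); Site 1 is off by 25.7 km.

Site 1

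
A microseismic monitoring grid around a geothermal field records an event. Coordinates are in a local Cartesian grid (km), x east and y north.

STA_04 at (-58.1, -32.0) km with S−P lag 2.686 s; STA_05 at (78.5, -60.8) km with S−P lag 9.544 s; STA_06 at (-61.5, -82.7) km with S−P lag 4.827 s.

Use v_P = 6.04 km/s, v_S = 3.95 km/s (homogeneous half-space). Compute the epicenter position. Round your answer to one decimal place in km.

x ≈ -28.2 km, y ≈ -38.8 km

Distance from S−P lag: d = Δt · v_P v_S / (v_P − v_S) = Δt · (6.04·3.95)/(6.04−3.95) ≈ 11.4153·Δt.
So d_STA_04 = 30.66, d_STA_05 = 108.95, d_STA_06 = 55.10 km.
Circle about each station: (x + 58.1)² + (y + 32.0)² = 30.66²; (x − 78.5)² + (y + 60.8)² = 108.95²; (x + 61.5)² + (y + 82.7)² = 55.10².
Subtracting the STA_04 equation from the STA_05 and STA_06 equations removes the quadratic terms:
273.2 x − 57.6 y = -5470.79
-6.8 x − 101.4 y = 4125.96
Solving the 2×2 system: x ≈ -28.2, y ≈ -38.8 km.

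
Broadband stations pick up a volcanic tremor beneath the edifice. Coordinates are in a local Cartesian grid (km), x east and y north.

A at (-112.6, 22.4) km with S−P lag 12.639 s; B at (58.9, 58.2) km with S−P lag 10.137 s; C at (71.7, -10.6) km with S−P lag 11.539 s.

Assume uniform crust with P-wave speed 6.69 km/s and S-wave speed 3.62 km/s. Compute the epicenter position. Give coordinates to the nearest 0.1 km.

(-12.9, 23.0)

Distance from S−P lag: d = Δt · v_P v_S / (v_P − v_S) = Δt · (6.69·3.62)/(6.69−3.62) ≈ 7.8885·Δt.
So d_A = 99.70, d_B = 79.97, d_C = 91.03 km.
Circle about each station: (x + 112.6)² + (y − 22.4)² = 99.70²; (x − 58.9)² + (y − 58.2)² = 79.97²; (x − 71.7)² + (y + 10.6)² = 91.03².
Subtracting the A equation from the B and C equations removes the quadratic terms:
343.0 x + 71.6 y = -2779.18
368.6 x − 66.0 y = -6273.64
Solving the 2×2 system: x ≈ -12.9, y ≈ 23.0 km.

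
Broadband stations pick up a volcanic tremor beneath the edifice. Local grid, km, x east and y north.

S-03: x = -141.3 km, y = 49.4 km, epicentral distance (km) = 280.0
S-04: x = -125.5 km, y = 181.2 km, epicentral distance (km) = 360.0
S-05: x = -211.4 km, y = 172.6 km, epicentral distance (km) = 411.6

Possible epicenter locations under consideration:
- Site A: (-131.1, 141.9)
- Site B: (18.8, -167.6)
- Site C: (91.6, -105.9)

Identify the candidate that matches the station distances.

For each candidate, compare |candidate − station| to the reported distance:
Site A: residuals S-03 186.9, S-04 320.3, S-05 325.6 → max 325.6 km
Site B: residuals S-03 10.3, S-04 17.5, S-05 0.8 → max 17.5 km
Site C: residuals S-03 0.1, S-04 0.1, S-05 0.1 → max 0.1 km
Only Site C has all residuals ≈ 0.

Site C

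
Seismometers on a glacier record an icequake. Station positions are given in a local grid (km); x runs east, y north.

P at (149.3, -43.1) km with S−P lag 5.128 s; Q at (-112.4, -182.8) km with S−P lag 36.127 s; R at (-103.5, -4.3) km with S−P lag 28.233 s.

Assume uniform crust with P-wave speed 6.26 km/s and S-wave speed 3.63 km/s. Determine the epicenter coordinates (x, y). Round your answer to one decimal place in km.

Distance from S−P lag: d = Δt · v_P v_S / (v_P − v_S) = Δt · (6.26·3.63)/(6.26−3.63) ≈ 8.6402·Δt.
So d_P = 44.31, d_Q = 312.15, d_R = 243.94 km.
Circle about each station: (x − 149.3)² + (y + 43.1)² = 44.31²; (x + 112.4)² + (y + 182.8)² = 312.15²; (x + 103.5)² + (y + 4.3)² = 243.94².
Subtracting pairs of circle equations eliminates x²+y² and gives linear equations (the radical axes):
-523.4 x − 279.4 y = -73572.75
-505.6 x + 77.6 y = -70960.71
Solving the 2×2 system: x ≈ 140.4, y ≈ 0.3 km.
Check against P (with the unrounded x, y): √((x − 149.3)²+(y + 43.1)²) = 44.32 ≈ 44.31 km. ✓

140.4 km east, 0.3 km north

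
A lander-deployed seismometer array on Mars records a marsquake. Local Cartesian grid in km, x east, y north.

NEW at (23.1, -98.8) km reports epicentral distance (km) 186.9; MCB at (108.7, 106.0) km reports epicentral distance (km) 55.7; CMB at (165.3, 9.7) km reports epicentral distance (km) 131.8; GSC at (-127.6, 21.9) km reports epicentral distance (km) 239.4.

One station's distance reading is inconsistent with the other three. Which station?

Solve using three stations at a time. Using NEW, MCB, CMB (subtract circle equations pairwise → linear system) gives (x, y) ≈ (57.1, 85.0).
Distances from that point to each station vs reported:
  NEW: calculated 186.9 vs reported 186.9 → residual 0.0 km
  MCB: calculated 55.7 vs reported 55.7 → residual 0.0 km
  CMB: calculated 131.8 vs reported 131.8 → residual 0.0 km
  GSC: calculated 195.2 vs reported 239.4 → residual 44.2 km
NEW, MCB, CMB are mutually consistent (residuals ≈ 0); GSC is off by 44.2 km.

GSC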